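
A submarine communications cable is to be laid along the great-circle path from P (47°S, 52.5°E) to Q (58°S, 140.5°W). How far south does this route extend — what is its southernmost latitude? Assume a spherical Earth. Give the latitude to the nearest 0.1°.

≈ 85.2°S

The great circle lies in the plane with unit normal n̂ = (p₁ × p₂)/|p₁ × p₂|.
Here n̂_z ≈ +0.084; the vertex latitude is φ_max = arccos|n̂_z| ≈ 85.2°.
Check via Clairaut: cos φ_max = |cos φ₁| · sin C = cos(47.0°)·sin(172.9°) ≈ 0.084, again giving ≈ 85.2°.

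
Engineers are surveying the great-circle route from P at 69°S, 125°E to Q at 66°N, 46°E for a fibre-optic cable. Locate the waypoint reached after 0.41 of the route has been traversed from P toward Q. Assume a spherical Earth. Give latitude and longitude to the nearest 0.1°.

Convert each endpoint to a unit vector on the sphere (x = cos φ cos λ, y = cos φ sin λ, z = sin φ).
The central angle between the endpoints is δ = arccos(p₁·p₂) ≈ 2.541 rad (145.6°).
Interpolate at f = 0.41 with slerp weights a = sin((1−f)δ)/sin δ ≈ 1.765, b = sin(fδ)/sin δ ≈ 1.528.
p = a·p₁ + b·p₂ ≈ (0.069, 0.965, -0.252); φ = arcsin(p_z) ≈ -14.61°, λ = atan2(p_y, p_x) ≈ 85.92°.

≈ 14.6°S, 85.9°E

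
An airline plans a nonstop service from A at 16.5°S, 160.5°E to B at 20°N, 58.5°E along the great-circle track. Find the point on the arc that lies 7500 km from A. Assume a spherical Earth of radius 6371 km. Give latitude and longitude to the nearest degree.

Convert each endpoint to a unit vector on the sphere (x = cos φ cos λ, y = cos φ sin λ, z = sin φ).
The central angle between the endpoints is δ = arccos(p₁·p₂) ≈ 1.859 rad (106.5°). The total great-circle distance is δ·R ≈ 1.859 × 6371 ≈ 11845 km, so the target fraction is f = 7500/11845 ≈ 0.633.
Interpolate at f ≈ 0.633 with slerp weights a = sin((1−f)δ)/sin δ ≈ 0.658, b = sin(fδ)/sin δ ≈ 0.963.
p = a·p₁ + b·p₂ ≈ (-0.121, 0.982, 0.143); φ = arcsin(p_z) ≈ 8.21°, λ = atan2(p_y, p_x) ≈ 97.04°.

≈ 8°N, 97°E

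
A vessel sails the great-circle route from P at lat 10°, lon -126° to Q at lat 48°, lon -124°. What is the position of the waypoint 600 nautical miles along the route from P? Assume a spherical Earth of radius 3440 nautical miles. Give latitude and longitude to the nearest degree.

Convert each endpoint to a unit vector on the sphere (x = cos φ cos λ, y = cos φ sin λ, z = sin φ).
The central angle between the endpoints is δ = arccos(p₁·p₂) ≈ 0.664 rad (38.0°). The total great-circle distance is δ·R ≈ 0.664 × 3440 ≈ 2284 nmi, so the target fraction is f = 600/2284 ≈ 0.263.
Interpolate at f ≈ 0.263 with slerp weights a = sin((1−f)δ)/sin δ ≈ 0.763, b = sin(fδ)/sin δ ≈ 0.282.
p = a·p₁ + b·p₂ ≈ (-0.547, -0.764, 0.342); φ = arcsin(p_z) ≈ 19.99°, λ = atan2(p_y, p_x) ≈ -125.60°.

≈ lat 20°, lon -126°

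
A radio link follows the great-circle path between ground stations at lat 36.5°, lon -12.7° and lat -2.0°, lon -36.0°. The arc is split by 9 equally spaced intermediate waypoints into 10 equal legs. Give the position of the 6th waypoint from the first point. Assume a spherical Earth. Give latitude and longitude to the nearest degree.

Convert each endpoint to a unit vector on the sphere (x = cos φ cos λ, y = cos φ sin λ, z = sin φ).
The central angle between the endpoints is δ = arccos(p₁·p₂) ≈ 0.771 rad (44.2°).
Interpolate at f = 6/10 with slerp weights a = sin((1−f)δ)/sin δ ≈ 0.436, b = sin(fδ)/sin δ ≈ 0.640.
p = a·p₁ + b·p₂ ≈ (0.859, -0.453, 0.237); φ = arcsin(p_z) ≈ 13.69°, λ = atan2(p_y, p_x) ≈ -27.80°.

≈ lat 14°, lon -28°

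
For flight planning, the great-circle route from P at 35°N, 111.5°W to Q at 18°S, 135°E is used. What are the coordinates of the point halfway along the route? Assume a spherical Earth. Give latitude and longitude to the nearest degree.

≈ 15°N, 175°W

The haversine formula gives a central angle δ ≈ 2.080 rad (119.2°) between the endpoints.
Interpolate at f = 1/2 with slerp weights a = sin((1−f)δ)/sin δ ≈ 0.988, b = sin(fδ)/sin δ ≈ 0.988.
p = a·p₁ + b·p₂ ≈ (-0.961, -0.089, 0.261); φ = arcsin(p_z) ≈ 15.15°, λ = atan2(p_y, p_x) ≈ -174.73°.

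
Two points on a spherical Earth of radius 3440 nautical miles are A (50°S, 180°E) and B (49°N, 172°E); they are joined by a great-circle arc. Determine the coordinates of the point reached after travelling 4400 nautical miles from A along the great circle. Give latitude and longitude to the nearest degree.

≈ (23°N, 174°E)

Write both endpoints as unit vectors p₁, p₂ with components (cos φ cos λ, cos φ sin λ, sin φ).
The central angle between the endpoints is δ = arccos(p₁·p₂) ≈ 1.732 rad (99.2°). The total great-circle distance is δ·R ≈ 1.732 × 3440 ≈ 5958 nmi, so the target fraction is f = 4400/5958 ≈ 0.738.
Interpolate at f ≈ 0.738 with slerp weights a = sin((1−f)δ)/sin δ ≈ 0.443, b = sin(fδ)/sin δ ≈ 0.970.
p = a·p₁ + b·p₂ ≈ (-0.915, 0.089, 0.393); φ = arcsin(p_z) ≈ 23.12°, λ = atan2(p_y, p_x) ≈ 174.47°.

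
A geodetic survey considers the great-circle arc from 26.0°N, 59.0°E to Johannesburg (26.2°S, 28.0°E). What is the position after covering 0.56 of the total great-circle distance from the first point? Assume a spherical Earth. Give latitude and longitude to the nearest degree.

≈ 3°S, 42°E

From cos δ = sin φ₁ sin φ₂ + cos φ₁ cos φ₂ cos Δλ, the central angle is δ ≈ 1.050 rad (60.2°).
Interpolate at f = 0.56 with slerp weights a = sin((1−f)δ)/sin δ ≈ 0.514, b = sin(fδ)/sin δ ≈ 0.639.
p = a·p₁ + b·p₂ ≈ (0.744, 0.665, -0.057); φ = arcsin(p_z) ≈ -3.27°, λ = atan2(p_y, p_x) ≈ 41.78°.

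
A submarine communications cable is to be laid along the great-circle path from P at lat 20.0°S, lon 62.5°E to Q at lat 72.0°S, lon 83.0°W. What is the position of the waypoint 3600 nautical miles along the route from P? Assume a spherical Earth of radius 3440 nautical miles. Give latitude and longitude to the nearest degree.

≈ lat 76°S, lon 22°E

Convert each endpoint to a unit vector on the sphere (x = cos φ cos λ, y = cos φ sin λ, z = sin φ).
The central angle between the endpoints is δ = arccos(p₁·p₂) ≈ 1.485 rad (85.1°). The total great-circle distance is δ·R ≈ 1.485 × 3440 ≈ 5107 nmi, so the target fraction is f = 3600/5107 ≈ 0.705.
Interpolate at f ≈ 0.705 with slerp weights a = sin((1−f)δ)/sin δ ≈ 0.426, b = sin(fδ)/sin δ ≈ 0.869.
p = a·p₁ + b·p₂ ≈ (0.218, 0.088, -0.972); φ = arcsin(p_z) ≈ -76.42°, λ = atan2(p_y, p_x) ≈ 22.14°.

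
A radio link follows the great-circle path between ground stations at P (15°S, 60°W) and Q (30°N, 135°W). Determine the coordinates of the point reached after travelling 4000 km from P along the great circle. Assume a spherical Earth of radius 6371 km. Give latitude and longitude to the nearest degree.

Write both endpoints as unit vectors p₁, p₂ with components (cos φ cos λ, cos φ sin λ, sin φ).
The central angle between the endpoints is δ = arccos(p₁·p₂) ≈ 1.484 rad (85.0°). The total great-circle distance is δ·R ≈ 1.484 × 6371 ≈ 9452 km, so the target fraction is f = 4000/9452 ≈ 0.423.
Interpolate at f ≈ 0.423 with slerp weights a = sin((1−f)δ)/sin δ ≈ 0.758, b = sin(fδ)/sin δ ≈ 0.590.
p = a·p₁ + b·p₂ ≈ (0.005, -0.995, 0.099); φ = arcsin(p_z) ≈ 5.66°, λ = atan2(p_y, p_x) ≈ -89.71°.

≈ (6°N, 90°W)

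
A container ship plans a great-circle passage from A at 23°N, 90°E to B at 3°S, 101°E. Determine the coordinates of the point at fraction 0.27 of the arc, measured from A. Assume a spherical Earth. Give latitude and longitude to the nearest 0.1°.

≈ 16.0°N, 93.2°E

From cos δ = sin φ₁ sin φ₂ + cos φ₁ cos φ₂ cos Δλ, the central angle is δ ≈ 0.491 rad (28.1°).
Interpolate at f = 0.27 with slerp weights a = sin((1−f)δ)/sin δ ≈ 0.744, b = sin(fδ)/sin δ ≈ 0.280.
p = a·p₁ + b·p₂ ≈ (-0.053, 0.960, 0.276); φ = arcsin(p_z) ≈ 16.02°, λ = atan2(p_y, p_x) ≈ 93.19°.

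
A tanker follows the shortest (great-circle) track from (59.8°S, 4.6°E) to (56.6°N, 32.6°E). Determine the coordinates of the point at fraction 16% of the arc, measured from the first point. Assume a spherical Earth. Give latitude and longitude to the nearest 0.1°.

Write both endpoints as unit vectors p₁, p₂ with components (cos φ cos λ, cos φ sin λ, sin φ).
The central angle between the endpoints is δ = arccos(p₁·p₂) ≈ 2.068 rad (118.5°).
Interpolate at f = 0.16 with slerp weights a = sin((1−f)δ)/sin δ ≈ 1.122, b = sin(fδ)/sin δ ≈ 0.370.
p = a·p₁ + b·p₂ ≈ (0.734, 0.155, -0.661); φ = arcsin(p_z) ≈ -41.39°, λ = atan2(p_y, p_x) ≈ 11.92°.

≈ (41.4°S, 11.9°E)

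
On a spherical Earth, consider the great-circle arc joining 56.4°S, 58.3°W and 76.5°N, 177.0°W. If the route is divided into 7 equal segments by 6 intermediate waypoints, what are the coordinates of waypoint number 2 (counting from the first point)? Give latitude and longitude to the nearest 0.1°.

≈ 15.4°S, 75.5°W

Write both endpoints as unit vectors p₁, p₂ with components (cos φ cos λ, cos φ sin λ, sin φ).
The central angle between the endpoints is δ = arccos(p₁·p₂) ≈ 2.630 rad (150.7°).
Interpolate at f = 2/7 with slerp weights a = sin((1−f)δ)/sin δ ≈ 1.947, b = sin(fδ)/sin δ ≈ 1.394.
p = a·p₁ + b·p₂ ≈ (0.241, -0.934, -0.265); φ = arcsin(p_z) ≈ -15.40°, λ = atan2(p_y, p_x) ≈ -75.53°.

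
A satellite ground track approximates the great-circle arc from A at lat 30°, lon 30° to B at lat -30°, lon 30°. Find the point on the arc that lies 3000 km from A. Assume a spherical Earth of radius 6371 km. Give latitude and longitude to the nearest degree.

Write both endpoints as unit vectors p₁, p₂ with components (cos φ cos λ, cos φ sin λ, sin φ).
The central angle between the endpoints is δ = arccos(p₁·p₂) ≈ 1.047 rad (60.0°). The total great-circle distance is δ·R ≈ 1.047 × 6371 ≈ 6672 km, so the target fraction is f = 3000/6672 ≈ 0.450.
Interpolate at f ≈ 0.450 with slerp weights a = sin((1−f)δ)/sin δ ≈ 0.629, b = sin(fδ)/sin δ ≈ 0.524.
p = a·p₁ + b·p₂ ≈ (0.865, 0.499, 0.053); φ = arcsin(p_z) ≈ 3.02°, λ = atan2(p_y, p_x) ≈ 30.00°.

≈ lat 3°, lon 30°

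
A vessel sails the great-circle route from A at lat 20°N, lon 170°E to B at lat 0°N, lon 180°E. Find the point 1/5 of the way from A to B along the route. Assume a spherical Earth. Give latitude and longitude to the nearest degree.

≈ lat 16°N, lon 172°E

Convert each endpoint to a unit vector on the sphere (x = cos φ cos λ, y = cos φ sin λ, z = sin φ).
The central angle between the endpoints is δ = arccos(p₁·p₂) ≈ 0.389 rad (22.3°).
Interpolate at f = 1/5 with slerp weights a = sin((1−f)δ)/sin δ ≈ 0.807, b = sin(fδ)/sin δ ≈ 0.205.
p = a·p₁ + b·p₂ ≈ (-0.952, 0.132, 0.276); φ = arcsin(p_z) ≈ 16.03°, λ = atan2(p_y, p_x) ≈ 172.12°.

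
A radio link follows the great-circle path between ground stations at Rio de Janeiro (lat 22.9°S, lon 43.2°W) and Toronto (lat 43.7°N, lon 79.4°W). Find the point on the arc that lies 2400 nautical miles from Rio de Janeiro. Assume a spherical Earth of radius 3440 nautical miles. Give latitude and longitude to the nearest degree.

The haversine formula gives a central angle δ ≈ 1.299 rad (74.4°) between the endpoints. The total great-circle distance is δ·R ≈ 1.299 × 3440 ≈ 4468 nmi, so the target fraction is f = 2400/4468 ≈ 0.537.
Interpolate at f ≈ 0.537 with slerp weights a = sin((1−f)δ)/sin δ ≈ 0.587, b = sin(fδ)/sin δ ≈ 0.667.
p = a·p₁ + b·p₂ ≈ (0.483, -0.844, 0.232); φ = arcsin(p_z) ≈ 13.43°, λ = atan2(p_y, p_x) ≈ -60.22°.

≈ lat 13°N, lon 60°W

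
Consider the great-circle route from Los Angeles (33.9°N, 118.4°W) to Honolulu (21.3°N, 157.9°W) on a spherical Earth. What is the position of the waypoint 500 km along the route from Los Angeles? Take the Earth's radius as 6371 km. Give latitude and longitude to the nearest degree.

The haversine formula gives a central angle δ ≈ 0.645 rad (36.9°) between the endpoints. The total great-circle distance is δ·R ≈ 0.645 × 6371 ≈ 4107 km, so the target fraction is f = 500/4107 ≈ 0.122.
Interpolate at f ≈ 0.122 with slerp weights a = sin((1−f)δ)/sin δ ≈ 0.893, b = sin(fδ)/sin δ ≈ 0.130.
p = a·p₁ + b·p₂ ≈ (-0.465, -0.697, 0.545); φ = arcsin(p_z) ≈ 33.04°, λ = atan2(p_y, p_x) ≈ -123.69°.

≈ (33°N, 124°W)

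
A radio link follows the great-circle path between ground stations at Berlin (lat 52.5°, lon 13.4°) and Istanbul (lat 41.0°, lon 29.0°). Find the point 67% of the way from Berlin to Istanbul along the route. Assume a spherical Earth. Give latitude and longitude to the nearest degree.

≈ lat 45°, lon 25°

Convert each endpoint to a unit vector on the sphere (x = cos φ cos λ, y = cos φ sin λ, z = sin φ).
The central angle between the endpoints is δ = arccos(p₁·p₂) ≈ 0.273 rad (15.6°).
Interpolate at f = 0.67 with slerp weights a = sin((1−f)δ)/sin δ ≈ 0.334, b = sin(fδ)/sin δ ≈ 0.675.
p = a·p₁ + b·p₂ ≈ (0.643, 0.294, 0.707); φ = arcsin(p_z) ≈ 45.02°, λ = atan2(p_y, p_x) ≈ 24.57°.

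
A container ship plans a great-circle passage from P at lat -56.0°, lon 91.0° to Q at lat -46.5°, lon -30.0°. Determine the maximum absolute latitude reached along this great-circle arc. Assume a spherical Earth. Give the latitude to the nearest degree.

≈ -69°

The great circle lies in the plane with unit normal n̂ = (p₁ × p₂)/|p₁ × p₂|.
Here n̂_z ≈ -0.361; the vertex latitude is φ_max = arccos|n̂_z| ≈ 68.9°.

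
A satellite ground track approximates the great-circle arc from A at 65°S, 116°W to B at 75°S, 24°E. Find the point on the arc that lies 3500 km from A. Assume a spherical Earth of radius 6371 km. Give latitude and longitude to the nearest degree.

≈ 80°S, 8°E

The haversine formula gives a central angle δ ≈ 0.657 rad (37.7°) between the endpoints. The total great-circle distance is δ·R ≈ 0.657 × 6371 ≈ 4188 km, so the target fraction is f = 3500/4188 ≈ 0.836.
Interpolate at f ≈ 0.836 with slerp weights a = sin((1−f)δ)/sin δ ≈ 0.176, b = sin(fδ)/sin δ ≈ 0.855.
p = a·p₁ + b·p₂ ≈ (0.169, 0.023, -0.985); φ = arcsin(p_z) ≈ -80.16°, λ = atan2(p_y, p_x) ≈ 7.73°.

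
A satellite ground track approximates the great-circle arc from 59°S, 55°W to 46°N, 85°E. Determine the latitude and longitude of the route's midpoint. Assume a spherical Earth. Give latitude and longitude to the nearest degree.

Convert each endpoint to a unit vector on the sphere (x = cos φ cos λ, y = cos φ sin λ, z = sin φ).
The central angle between the endpoints is δ = arccos(p₁·p₂) ≈ 2.670 rad (153.0°).
Interpolate at f = 1/2 with slerp weights a = sin((1−f)δ)/sin δ ≈ 2.138, b = sin(fδ)/sin δ ≈ 2.138.
p = a·p₁ + b·p₂ ≈ (0.761, 0.578, -0.295); φ = arcsin(p_z) ≈ -17.14°, λ = atan2(p_y, p_x) ≈ 37.19°.

≈ 17°S, 37°E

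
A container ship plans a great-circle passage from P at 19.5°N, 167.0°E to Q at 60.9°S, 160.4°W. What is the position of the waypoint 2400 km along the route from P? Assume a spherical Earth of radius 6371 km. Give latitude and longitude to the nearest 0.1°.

≈ 1.4°S, 172.6°E

Convert each endpoint to a unit vector on the sphere (x = cos φ cos λ, y = cos φ sin λ, z = sin φ).
The central angle between the endpoints is δ = arccos(p₁·p₂) ≈ 1.476 rad (84.6°). The total great-circle distance is δ·R ≈ 1.476 × 6371 ≈ 9404 km, so the target fraction is f = 2400/9404 ≈ 0.255.
Interpolate at f ≈ 0.255 with slerp weights a = sin((1−f)δ)/sin δ ≈ 0.895, b = sin(fδ)/sin δ ≈ 0.370.
p = a·p₁ + b·p₂ ≈ (-0.991, 0.129, -0.024); φ = arcsin(p_z) ≈ -1.38°, λ = atan2(p_y, p_x) ≈ 172.56°.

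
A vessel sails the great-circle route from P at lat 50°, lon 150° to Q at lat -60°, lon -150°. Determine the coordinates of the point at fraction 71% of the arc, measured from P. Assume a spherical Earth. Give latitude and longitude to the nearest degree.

≈ lat -29°, lon -175°

From cos δ = sin φ₁ sin φ₂ + cos φ₁ cos φ₂ cos Δλ, the central angle is δ ≈ 2.098 rad (120.2°).
Interpolate at f = 0.71 with slerp weights a = sin((1−f)δ)/sin δ ≈ 0.661, b = sin(fδ)/sin δ ≈ 1.153.
p = a·p₁ + b·p₂ ≈ (-0.867, -0.076, -0.492); φ = arcsin(p_z) ≈ -29.48°, λ = atan2(p_y, p_x) ≈ -175.01°.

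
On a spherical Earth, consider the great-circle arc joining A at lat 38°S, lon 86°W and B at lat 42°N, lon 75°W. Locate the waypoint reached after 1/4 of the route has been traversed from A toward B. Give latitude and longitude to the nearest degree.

Convert each endpoint to a unit vector on the sphere (x = cos φ cos λ, y = cos φ sin λ, z = sin φ).
The central angle between the endpoints is δ = arccos(p₁·p₂) ≈ 1.407 rad (80.6°).
Interpolate at f = 1/4 with slerp weights a = sin((1−f)δ)/sin δ ≈ 0.882, b = sin(fδ)/sin δ ≈ 0.349.
p = a·p₁ + b·p₂ ≈ (0.116, -0.944, -0.309); φ = arcsin(p_z) ≈ -18.01°, λ = atan2(p_y, p_x) ≈ -83.01°.

≈ lat 18°S, lon 83°W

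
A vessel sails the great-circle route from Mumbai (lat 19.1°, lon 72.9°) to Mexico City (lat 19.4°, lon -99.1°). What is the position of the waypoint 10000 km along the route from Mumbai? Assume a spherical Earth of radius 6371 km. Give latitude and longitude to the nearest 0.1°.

From cos δ = sin φ₁ sin φ₂ + cos φ₁ cos φ₂ cos Δλ, the central angle is δ ≈ 2.456 rad (140.7°). The total great-circle distance is δ·R ≈ 2.456 × 6371 ≈ 15646 km, so the target fraction is f = 10000/15646 ≈ 0.639.
Interpolate at f ≈ 0.639 with slerp weights a = sin((1−f)δ)/sin δ ≈ 1.223, b = sin(fδ)/sin δ ≈ 1.579.
p = a·p₁ + b·p₂ ≈ (0.104, -0.366, 0.925); φ = arcsin(p_z) ≈ 67.64°, λ = atan2(p_y, p_x) ≈ -74.08°.

≈ lat 67.6°, lon -74.1°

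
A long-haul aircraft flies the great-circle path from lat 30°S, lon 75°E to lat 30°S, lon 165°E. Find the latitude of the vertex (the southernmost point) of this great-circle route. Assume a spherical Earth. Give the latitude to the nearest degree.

≈ 39°S

The great circle lies in the plane with unit normal n̂ = (p₁ × p₂)/|p₁ × p₂|.
Here n̂_z ≈ +0.775; the vertex latitude is φ_max = arccos|n̂_z| ≈ 39.2°.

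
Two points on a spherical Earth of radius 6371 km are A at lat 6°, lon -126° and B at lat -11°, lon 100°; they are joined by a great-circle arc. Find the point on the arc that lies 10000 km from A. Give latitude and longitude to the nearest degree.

The haversine formula gives a central angle δ ≈ 2.344 rad (134.3°) between the endpoints. The total great-circle distance is δ·R ≈ 2.344 × 6371 ≈ 14931 km, so the target fraction is f = 10000/14931 ≈ 0.670.
Interpolate at f ≈ 0.670 with slerp weights a = sin((1−f)δ)/sin δ ≈ 0.976, b = sin(fδ)/sin δ ≈ 1.397.
p = a·p₁ + b·p₂ ≈ (-0.809, 0.565, -0.164); φ = arcsin(p_z) ≈ -9.47°, λ = atan2(p_y, p_x) ≈ 145.07°.

≈ lat -9°, lon 145°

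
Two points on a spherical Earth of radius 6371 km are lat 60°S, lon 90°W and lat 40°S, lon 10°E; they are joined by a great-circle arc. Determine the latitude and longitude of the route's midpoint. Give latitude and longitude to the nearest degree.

Convert each endpoint to a unit vector on the sphere (x = cos φ cos λ, y = cos φ sin λ, z = sin φ).
The central angle between the endpoints is δ = arccos(p₁·p₂) ≈ 1.059 rad (60.6°).
Interpolate at f = 1/2 with slerp weights a = sin((1−f)δ)/sin δ ≈ 0.579, b = sin(fδ)/sin δ ≈ 0.579.
p = a·p₁ + b·p₂ ≈ (0.437, -0.213, -0.874); φ = arcsin(p_z) ≈ -60.93°, λ = atan2(p_y, p_x) ≈ -25.94°.

≈ lat 61°S, lon 26°W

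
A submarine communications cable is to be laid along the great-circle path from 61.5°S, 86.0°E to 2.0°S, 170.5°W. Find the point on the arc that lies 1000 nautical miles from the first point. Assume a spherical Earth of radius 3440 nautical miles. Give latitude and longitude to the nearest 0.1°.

The haversine formula gives a central angle δ ≈ 1.652 rad (94.6°) between the endpoints. The total great-circle distance is δ·R ≈ 1.652 × 3440 ≈ 5681 nmi, so the target fraction is f = 1000/5681 ≈ 0.176.
Interpolate at f ≈ 0.176 with slerp weights a = sin((1−f)δ)/sin δ ≈ 0.981, b = sin(fδ)/sin δ ≈ 0.288.
p = a·p₁ + b·p₂ ≈ (-0.251, 0.420, -0.872); φ = arcsin(p_z) ≈ -60.73°, λ = atan2(p_y, p_x) ≈ 120.86°.

≈ 60.7°S, 120.9°E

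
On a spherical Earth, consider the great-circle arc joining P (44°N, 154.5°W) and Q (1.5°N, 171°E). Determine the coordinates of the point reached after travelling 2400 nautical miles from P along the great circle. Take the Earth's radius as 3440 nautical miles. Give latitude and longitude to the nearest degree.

The haversine formula gives a central angle δ ≈ 0.914 rad (52.4°) between the endpoints. The total great-circle distance is δ·R ≈ 0.914 × 3440 ≈ 3143 nmi, so the target fraction is f = 2400/3143 ≈ 0.764.
Interpolate at f ≈ 0.764 with slerp weights a = sin((1−f)δ)/sin δ ≈ 0.271, b = sin(fδ)/sin δ ≈ 0.811.
p = a·p₁ + b·p₂ ≈ (-0.977, 0.043, 0.209); φ = arcsin(p_z) ≈ 12.08°, λ = atan2(p_y, p_x) ≈ 177.48°.

≈ (12°N, 177°E)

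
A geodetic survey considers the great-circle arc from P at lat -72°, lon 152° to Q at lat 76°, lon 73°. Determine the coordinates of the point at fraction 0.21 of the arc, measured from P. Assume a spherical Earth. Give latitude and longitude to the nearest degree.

≈ lat -42°, lon 128°

Write both endpoints as unit vectors p₁, p₂ with components (cos φ cos λ, cos φ sin λ, sin φ).
The central angle between the endpoints is δ = arccos(p₁·p₂) ≈ 2.711 rad (155.3°).
Interpolate at f = 0.21 with slerp weights a = sin((1−f)δ)/sin δ ≈ 2.014, b = sin(fδ)/sin δ ≈ 1.290.
p = a·p₁ + b·p₂ ≈ (-0.458, 0.591, -0.664); φ = arcsin(p_z) ≈ -41.61°, λ = atan2(p_y, p_x) ≈ 127.81°.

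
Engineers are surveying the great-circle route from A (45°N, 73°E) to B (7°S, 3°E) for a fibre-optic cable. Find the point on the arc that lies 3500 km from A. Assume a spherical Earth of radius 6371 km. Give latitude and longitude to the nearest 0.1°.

The haversine formula gives a central angle δ ≈ 1.416 rad (81.1°) between the endpoints. The total great-circle distance is δ·R ≈ 1.416 × 6371 ≈ 9023 km, so the target fraction is f = 3500/9023 ≈ 0.388.
Interpolate at f ≈ 0.388 with slerp weights a = sin((1−f)δ)/sin δ ≈ 0.772, b = sin(fδ)/sin δ ≈ 0.528.
p = a·p₁ + b·p₂ ≈ (0.683, 0.549, 0.481); φ = arcsin(p_z) ≈ 28.76°, λ = atan2(p_y, p_x) ≈ 38.79°.

≈ (28.8°N, 38.8°E)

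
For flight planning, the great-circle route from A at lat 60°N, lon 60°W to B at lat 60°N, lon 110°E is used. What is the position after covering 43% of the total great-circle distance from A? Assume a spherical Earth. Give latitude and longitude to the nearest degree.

Convert each endpoint to a unit vector on the sphere (x = cos φ cos λ, y = cos φ sin λ, z = sin φ).
The central angle between the endpoints is δ = arccos(p₁·p₂) ≈ 1.043 rad (59.7°).
Interpolate at f = 0.43 with slerp weights a = sin((1−f)δ)/sin δ ≈ 0.648, b = sin(fδ)/sin δ ≈ 0.502.
p = a·p₁ + b·p₂ ≈ (0.076, -0.045, 0.996); φ = arcsin(p_z) ≈ 84.92°, λ = atan2(p_y, p_x) ≈ -30.50°.

≈ lat 85°N, lon 31°W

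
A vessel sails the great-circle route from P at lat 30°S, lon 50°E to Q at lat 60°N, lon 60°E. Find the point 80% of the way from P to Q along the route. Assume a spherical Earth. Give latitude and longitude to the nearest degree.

Convert each endpoint to a unit vector on the sphere (x = cos φ cos λ, y = cos φ sin λ, z = sin φ).
The central angle between the endpoints is δ = arccos(p₁·p₂) ≈ 1.577 rad (90.4°).
Interpolate at f = 0.80 with slerp weights a = sin((1−f)δ)/sin δ ≈ 0.310, b = sin(fδ)/sin δ ≈ 0.953.
p = a·p₁ + b·p₂ ≈ (0.411, 0.618, 0.670); φ = arcsin(p_z) ≈ 42.06°, λ = atan2(p_y, p_x) ≈ 56.40°.

≈ lat 42°N, lon 56°E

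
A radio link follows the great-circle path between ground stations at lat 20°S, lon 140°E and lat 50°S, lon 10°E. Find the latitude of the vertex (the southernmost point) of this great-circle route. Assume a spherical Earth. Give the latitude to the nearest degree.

The great circle lies in the plane with unit normal n̂ = (p₁ × p₂)/|p₁ × p₂|.
Here n̂_z ≈ -0.466; the vertex latitude is φ_max = arccos|n̂_z| ≈ 62.2°.

≈ 62°S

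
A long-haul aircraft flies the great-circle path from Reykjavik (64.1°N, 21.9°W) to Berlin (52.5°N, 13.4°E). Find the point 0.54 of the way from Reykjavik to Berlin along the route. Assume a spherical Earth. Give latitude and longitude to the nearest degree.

From cos δ = sin φ₁ sin φ₂ + cos φ₁ cos φ₂ cos Δλ, the central angle is δ ≈ 0.375 rad (21.5°).
Interpolate at f = 0.54 with slerp weights a = sin((1−f)δ)/sin δ ≈ 0.469, b = sin(fδ)/sin δ ≈ 0.549.
p = a·p₁ + b·p₂ ≈ (0.515, 0.001, 0.857); φ = arcsin(p_z) ≈ 59.00°, λ = atan2(p_y, p_x) ≈ 0.12°.

≈ 59°N, 0°E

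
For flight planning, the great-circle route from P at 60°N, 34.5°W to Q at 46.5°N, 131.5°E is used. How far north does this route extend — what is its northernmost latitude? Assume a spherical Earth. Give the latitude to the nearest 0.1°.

≈ 85.0°N

The great circle lies in the plane with unit normal n̂ = (p₁ × p₂)/|p₁ × p₂|.
Here n̂_z ≈ +0.087; the vertex latitude is φ_max = arccos|n̂_z| ≈ 85.0°.
Check via Clairaut: cos φ_max = |cos φ₁| · sin C = cos(60.0°)·sin(10.0°) ≈ 0.087, again giving ≈ 85.0°.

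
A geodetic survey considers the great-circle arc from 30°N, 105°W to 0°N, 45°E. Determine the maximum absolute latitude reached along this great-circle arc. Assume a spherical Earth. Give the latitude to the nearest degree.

The great circle lies in the plane with unit normal n̂ = (p₁ × p₂)/|p₁ × p₂|.
Here n̂_z ≈ +0.655; the vertex latitude is φ_max = arccos|n̂_z| ≈ 49.1°.

≈ 49°N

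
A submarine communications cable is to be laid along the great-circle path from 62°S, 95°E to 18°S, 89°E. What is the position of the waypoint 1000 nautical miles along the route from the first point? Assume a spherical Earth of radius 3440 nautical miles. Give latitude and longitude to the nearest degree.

≈ 45°S, 92°E

The haversine formula gives a central angle δ ≈ 0.771 rad (44.2°) between the endpoints. The total great-circle distance is δ·R ≈ 0.771 × 3440 ≈ 2654 nmi, so the target fraction is f = 1000/2654 ≈ 0.377.
Interpolate at f ≈ 0.377 with slerp weights a = sin((1−f)δ)/sin δ ≈ 0.663, b = sin(fδ)/sin δ ≈ 0.411.
p = a·p₁ + b·p₂ ≈ (-0.020, 0.701, -0.713); φ = arcsin(p_z) ≈ -45.46°, λ = atan2(p_y, p_x) ≈ 91.66°.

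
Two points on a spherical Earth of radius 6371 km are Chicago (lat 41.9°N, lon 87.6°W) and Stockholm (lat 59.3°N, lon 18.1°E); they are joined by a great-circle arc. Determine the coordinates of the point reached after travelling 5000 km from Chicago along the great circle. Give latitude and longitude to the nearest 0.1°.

From cos δ = sin φ₁ sin φ₂ + cos φ₁ cos φ₂ cos Δλ, the central angle is δ ≈ 1.080 rad (61.9°). The total great-circle distance is δ·R ≈ 1.080 × 6371 ≈ 6880 km, so the target fraction is f = 5000/6880 ≈ 0.727.
Interpolate at f ≈ 0.727 with slerp weights a = sin((1−f)δ)/sin δ ≈ 0.330, b = sin(fδ)/sin δ ≈ 0.801.
p = a·p₁ + b·p₂ ≈ (0.399, -0.118, 0.909); φ = arcsin(p_z) ≈ 65.40°, λ = atan2(p_y, p_x) ≈ -16.49°.

≈ lat 65.4°N, lon 16.5°W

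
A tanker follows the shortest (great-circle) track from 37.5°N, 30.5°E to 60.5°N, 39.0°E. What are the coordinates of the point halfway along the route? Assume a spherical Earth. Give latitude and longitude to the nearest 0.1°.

From cos δ = sin φ₁ sin φ₂ + cos φ₁ cos φ₂ cos Δλ, the central angle is δ ≈ 0.412 rad (23.6°).
Interpolate at f = 1/2 with slerp weights a = sin((1−f)δ)/sin δ ≈ 0.511, b = sin(fδ)/sin δ ≈ 0.511.
p = a·p₁ + b·p₂ ≈ (0.545, 0.364, 0.756); φ = arcsin(p_z) ≈ 49.07°, λ = atan2(p_y, p_x) ≈ 33.75°.

≈ 49.1°N, 33.8°E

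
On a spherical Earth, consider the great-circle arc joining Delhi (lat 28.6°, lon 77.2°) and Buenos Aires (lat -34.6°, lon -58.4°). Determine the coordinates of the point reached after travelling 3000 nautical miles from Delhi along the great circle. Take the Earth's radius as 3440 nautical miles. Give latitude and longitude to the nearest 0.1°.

Convert each endpoint to a unit vector on the sphere (x = cos φ cos λ, y = cos φ sin λ, z = sin φ).
The central angle between the endpoints is δ = arccos(p₁·p₂) ≈ 2.479 rad (142.0°). The total great-circle distance is δ·R ≈ 2.479 × 3440 ≈ 8526 nmi, so the target fraction is f = 3000/8526 ≈ 0.352.
Interpolate at f ≈ 0.352 with slerp weights a = sin((1−f)δ)/sin δ ≈ 1.624, b = sin(fδ)/sin δ ≈ 1.244.
p = a·p₁ + b·p₂ ≈ (0.852, 0.518, 0.071); φ = arcsin(p_z) ≈ 4.06°, λ = atan2(p_y, p_x) ≈ 31.29°.

≈ lat 4.1°, lon 31.3°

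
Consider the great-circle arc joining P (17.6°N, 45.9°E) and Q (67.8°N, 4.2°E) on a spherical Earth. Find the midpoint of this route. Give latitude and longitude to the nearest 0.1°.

The haversine formula gives a central angle δ ≈ 0.990 rad (56.7°) between the endpoints.
Interpolate at f = 1/2 with slerp weights a = sin((1−f)δ)/sin δ ≈ 0.568, b = sin(fδ)/sin δ ≈ 0.568.
p = a·p₁ + b·p₂ ≈ (0.591, 0.405, 0.698); φ = arcsin(p_z) ≈ 44.25°, λ = atan2(p_y, p_x) ≈ 34.40°.

≈ (44.3°N, 34.4°E)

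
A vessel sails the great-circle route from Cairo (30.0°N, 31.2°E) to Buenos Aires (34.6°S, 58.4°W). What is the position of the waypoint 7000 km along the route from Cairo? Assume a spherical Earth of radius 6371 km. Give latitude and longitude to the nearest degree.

From cos δ = sin φ₁ sin φ₂ + cos φ₁ cos φ₂ cos Δλ, the central angle is δ ≈ 1.853 rad (106.2°). The total great-circle distance is δ·R ≈ 1.853 × 6371 ≈ 11809 km, so the target fraction is f = 7000/11809 ≈ 0.593.
Interpolate at f ≈ 0.593 with slerp weights a = sin((1−f)δ)/sin δ ≈ 0.713, b = sin(fδ)/sin δ ≈ 0.927.
p = a·p₁ + b·p₂ ≈ (0.929, -0.330, -0.170); φ = arcsin(p_z) ≈ -9.78°, λ = atan2(p_y, p_x) ≈ -19.57°.

≈ 10°S, 20°W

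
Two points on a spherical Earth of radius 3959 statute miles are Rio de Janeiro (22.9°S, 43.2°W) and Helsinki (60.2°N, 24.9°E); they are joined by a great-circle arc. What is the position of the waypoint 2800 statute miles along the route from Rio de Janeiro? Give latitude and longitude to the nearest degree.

≈ 13°N, 25°W

Write both endpoints as unit vectors p₁, p₂ with components (cos φ cos λ, cos φ sin λ, sin φ).
The central angle between the endpoints is δ = arccos(p₁·p₂) ≈ 1.738 rad (99.6°). The total great-circle distance is δ·R ≈ 1.738 × 3959 ≈ 6883 mi, so the target fraction is f = 2800/6883 ≈ 0.407.
Interpolate at f ≈ 0.407 with slerp weights a = sin((1−f)δ)/sin δ ≈ 0.870, b = sin(fδ)/sin δ ≈ 0.659.
p = a·p₁ + b·p₂ ≈ (0.881, -0.411, 0.233); φ = arcsin(p_z) ≈ 13.49°, λ = atan2(p_y, p_x) ≈ -24.99°.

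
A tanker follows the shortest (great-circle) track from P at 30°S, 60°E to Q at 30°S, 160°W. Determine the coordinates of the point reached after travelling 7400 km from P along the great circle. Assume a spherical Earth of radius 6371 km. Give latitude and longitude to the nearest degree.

From cos δ = sin φ₁ sin φ₂ + cos φ₁ cos φ₂ cos Δλ, the central angle is δ ≈ 1.901 rad (108.9°). The total great-circle distance is δ·R ≈ 1.901 × 6371 ≈ 12113 km, so the target fraction is f = 7400/12113 ≈ 0.611.
Interpolate at f ≈ 0.611 with slerp weights a = sin((1−f)δ)/sin δ ≈ 0.713, b = sin(fδ)/sin δ ≈ 0.970.
p = a·p₁ + b·p₂ ≈ (-0.481, 0.247, -0.841); φ = arcsin(p_z) ≈ -57.28°, λ = atan2(p_y, p_x) ≈ 152.78°.

≈ 57°S, 153°E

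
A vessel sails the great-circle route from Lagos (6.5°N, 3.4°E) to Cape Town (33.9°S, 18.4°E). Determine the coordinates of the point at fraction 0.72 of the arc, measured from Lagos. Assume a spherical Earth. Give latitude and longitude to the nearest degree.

≈ 23°S, 14°E

Convert each endpoint to a unit vector on the sphere (x = cos φ cos λ, y = cos φ sin λ, z = sin φ).
The central angle between the endpoints is δ = arccos(p₁·p₂) ≈ 0.747 rad (42.8°).
Interpolate at f = 0.72 with slerp weights a = sin((1−f)δ)/sin δ ≈ 0.306, b = sin(fδ)/sin δ ≈ 0.754.
p = a·p₁ + b·p₂ ≈ (0.897, 0.216, -0.386); φ = arcsin(p_z) ≈ -22.70°, λ = atan2(p_y, p_x) ≈ 13.51°.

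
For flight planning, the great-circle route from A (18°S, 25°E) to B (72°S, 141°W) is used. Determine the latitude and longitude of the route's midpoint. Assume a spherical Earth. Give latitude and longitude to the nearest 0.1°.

≈ (62.5°S, 18.5°E)

Convert each endpoint to a unit vector on the sphere (x = cos φ cos λ, y = cos φ sin λ, z = sin φ).
The central angle between the endpoints is δ = arccos(p₁·p₂) ≈ 1.562 rad (89.5°).
Interpolate at f = 1/2 with slerp weights a = sin((1−f)δ)/sin δ ≈ 0.704, b = sin(fδ)/sin δ ≈ 0.704.
p = a·p₁ + b·p₂ ≈ (0.438, 0.146, -0.887); φ = arcsin(p_z) ≈ -62.52°, λ = atan2(p_y, p_x) ≈ 18.45°.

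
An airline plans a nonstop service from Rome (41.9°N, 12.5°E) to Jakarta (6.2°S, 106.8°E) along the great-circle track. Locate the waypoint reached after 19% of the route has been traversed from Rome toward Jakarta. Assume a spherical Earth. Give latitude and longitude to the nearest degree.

≈ (39°N, 36°E)

From cos δ = sin φ₁ sin φ₂ + cos φ₁ cos φ₂ cos Δλ, the central angle is δ ≈ 1.699 rad (97.3°).
Interpolate at f = 0.19 with slerp weights a = sin((1−f)δ)/sin δ ≈ 0.989, b = sin(fδ)/sin δ ≈ 0.320.
p = a·p₁ + b·p₂ ≈ (0.627, 0.464, 0.626); φ = arcsin(p_z) ≈ 38.76°, λ = atan2(p_y, p_x) ≈ 36.49°.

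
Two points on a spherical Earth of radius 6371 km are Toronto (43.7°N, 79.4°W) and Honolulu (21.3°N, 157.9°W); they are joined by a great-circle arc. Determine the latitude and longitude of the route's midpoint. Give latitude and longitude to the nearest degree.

The haversine formula gives a central angle δ ≈ 1.175 rad (67.3°) between the endpoints.
Interpolate at f = 1/2 with slerp weights a = sin((1−f)δ)/sin δ ≈ 0.601, b = sin(fδ)/sin δ ≈ 0.601.
p = a·p₁ + b·p₂ ≈ (-0.439, -0.638, 0.633); φ = arcsin(p_z) ≈ 39.29°, λ = atan2(p_y, p_x) ≈ -124.53°.

≈ (39°N, 125°W)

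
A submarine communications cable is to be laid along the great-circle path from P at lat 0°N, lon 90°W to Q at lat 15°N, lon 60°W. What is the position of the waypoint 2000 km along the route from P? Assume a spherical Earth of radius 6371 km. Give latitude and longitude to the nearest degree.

Convert each endpoint to a unit vector on the sphere (x = cos φ cos λ, y = cos φ sin λ, z = sin φ).
The central angle between the endpoints is δ = arccos(p₁·p₂) ≈ 0.580 rad (33.2°). The total great-circle distance is δ·R ≈ 0.580 × 6371 ≈ 3695 km, so the target fraction is f = 2000/3695 ≈ 0.541.
Interpolate at f ≈ 0.541 with slerp weights a = sin((1−f)δ)/sin δ ≈ 0.480, b = sin(fδ)/sin δ ≈ 0.564.
p = a·p₁ + b·p₂ ≈ (0.272, -0.951, 0.146); φ = arcsin(p_z) ≈ 8.39°, λ = atan2(p_y, p_x) ≈ -74.03°.

≈ lat 8°N, lon 74°W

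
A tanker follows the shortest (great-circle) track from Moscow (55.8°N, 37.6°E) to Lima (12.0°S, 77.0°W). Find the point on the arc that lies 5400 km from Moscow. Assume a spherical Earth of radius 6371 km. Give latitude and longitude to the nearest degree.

≈ 40°N, 35°W

The haversine formula gives a central angle δ ≈ 1.983 rad (113.6°) between the endpoints. The total great-circle distance is δ·R ≈ 1.983 × 6371 ≈ 12635 km, so the target fraction is f = 5400/12635 ≈ 0.427.
Interpolate at f ≈ 0.427 with slerp weights a = sin((1−f)δ)/sin δ ≈ 0.990, b = sin(fδ)/sin δ ≈ 0.818.
p = a·p₁ + b·p₂ ≈ (0.621, -0.440, 0.649); φ = arcsin(p_z) ≈ 40.43°, λ = atan2(p_y, p_x) ≈ -35.35°.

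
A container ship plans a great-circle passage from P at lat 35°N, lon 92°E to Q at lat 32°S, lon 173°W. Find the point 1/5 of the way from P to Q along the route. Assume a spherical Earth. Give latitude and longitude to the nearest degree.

Write both endpoints as unit vectors p₁, p₂ with components (cos φ cos λ, cos φ sin λ, sin φ).
The central angle between the endpoints is δ = arccos(p₁·p₂) ≈ 1.944 rad (111.4°).
Interpolate at f = 1/5 with slerp weights a = sin((1−f)δ)/sin δ ≈ 1.074, b = sin(fδ)/sin δ ≈ 0.407.
p = a·p₁ + b·p₂ ≈ (-0.373, 0.837, 0.400); φ = arcsin(p_z) ≈ 23.59°, λ = atan2(p_y, p_x) ≈ 114.04°.

≈ lat 24°N, lon 114°E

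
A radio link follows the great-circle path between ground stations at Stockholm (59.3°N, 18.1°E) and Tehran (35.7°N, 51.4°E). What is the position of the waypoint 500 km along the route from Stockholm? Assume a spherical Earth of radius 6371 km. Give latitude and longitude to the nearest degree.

The haversine formula gives a central angle δ ≈ 0.558 rad (32.0°) between the endpoints. The total great-circle distance is δ·R ≈ 0.558 × 6371 ≈ 3555 km, so the target fraction is f = 500/3555 ≈ 0.141.
Interpolate at f ≈ 0.141 with slerp weights a = sin((1−f)δ)/sin δ ≈ 0.871, b = sin(fδ)/sin δ ≈ 0.148.
p = a·p₁ + b·p₂ ≈ (0.498, 0.232, 0.836); φ = arcsin(p_z) ≈ 56.68°, λ = atan2(p_y, p_x) ≈ 25.00°.

≈ (57°N, 25°E)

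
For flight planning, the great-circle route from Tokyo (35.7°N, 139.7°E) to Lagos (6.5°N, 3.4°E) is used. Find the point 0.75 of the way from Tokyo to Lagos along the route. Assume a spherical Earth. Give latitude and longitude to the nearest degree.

≈ 28°N, 25°E

Convert each endpoint to a unit vector on the sphere (x = cos φ cos λ, y = cos φ sin λ, z = sin φ).
The central angle between the endpoints is δ = arccos(p₁·p₂) ≈ 2.114 rad (121.1°).
Interpolate at f = 0.75 with slerp weights a = sin((1−f)δ)/sin δ ≈ 0.589, b = sin(fδ)/sin δ ≈ 1.168.
p = a·p₁ + b·p₂ ≈ (0.794, 0.378, 0.476); φ = arcsin(p_z) ≈ 28.43°, λ = atan2(p_y, p_x) ≈ 25.49°.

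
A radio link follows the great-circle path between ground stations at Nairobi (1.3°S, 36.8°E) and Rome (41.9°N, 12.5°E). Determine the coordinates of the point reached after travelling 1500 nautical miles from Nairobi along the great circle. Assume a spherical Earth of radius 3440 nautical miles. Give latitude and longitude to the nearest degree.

From cos δ = sin φ₁ sin φ₂ + cos φ₁ cos φ₂ cos Δλ, the central angle is δ ≈ 0.846 rad (48.5°). The total great-circle distance is δ·R ≈ 0.846 × 3440 ≈ 2910 nmi, so the target fraction is f = 1500/2910 ≈ 0.515.
Interpolate at f ≈ 0.515 with slerp weights a = sin((1−f)δ)/sin δ ≈ 0.532, b = sin(fδ)/sin δ ≈ 0.564.
p = a·p₁ + b·p₂ ≈ (0.836, 0.410, 0.365); φ = arcsin(p_z) ≈ 21.39°, λ = atan2(p_y, p_x) ≈ 26.10°.

≈ (21°N, 26°E)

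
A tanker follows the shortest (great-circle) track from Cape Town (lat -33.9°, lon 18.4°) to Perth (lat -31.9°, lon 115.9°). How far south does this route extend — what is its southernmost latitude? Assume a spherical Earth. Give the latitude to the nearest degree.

The great circle lies in the plane with unit normal n̂ = (p₁ × p₂)/|p₁ × p₂|.
Here n̂_z ≈ +0.713; the vertex latitude is φ_max = arccos|n̂_z| ≈ 44.5°.

≈ -44°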